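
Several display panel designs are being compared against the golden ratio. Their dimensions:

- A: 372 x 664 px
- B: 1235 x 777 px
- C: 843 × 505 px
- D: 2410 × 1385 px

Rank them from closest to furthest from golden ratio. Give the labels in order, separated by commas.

A: 664/372 ≈ 1.785 → |1.785 − 1.618| = 0.167
B: 1235/777 ≈ 1.589 → |1.589 − 1.618| = 0.029
C: 843/505 ≈ 1.669 → |1.669 − 1.618| = 0.051
D: 2410/1385 ≈ 1.740 → |1.740 − 1.618| = 0.122

B, C, D, A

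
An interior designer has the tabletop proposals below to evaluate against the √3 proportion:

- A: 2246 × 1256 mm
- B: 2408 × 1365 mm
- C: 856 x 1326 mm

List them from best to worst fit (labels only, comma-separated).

B, A, C

Ratios: A = 2246 / 1256 ≈ 1.788; B = 2408 / 1365 ≈ 1.764; C = 1326 / 856 ≈ 1.549.
|Δ from 1.732|: A 0.056; B 0.032; C 0.183.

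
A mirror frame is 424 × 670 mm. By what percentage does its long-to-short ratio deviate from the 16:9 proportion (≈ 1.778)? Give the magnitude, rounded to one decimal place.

11.1%

Ratio = 670 / 424 ≈ 1.5802.
Ideal 16:9 ≈ 1.7778. |1.5802 − 1.7778| / 1.7778 ≈ 11.11% → 11.1%.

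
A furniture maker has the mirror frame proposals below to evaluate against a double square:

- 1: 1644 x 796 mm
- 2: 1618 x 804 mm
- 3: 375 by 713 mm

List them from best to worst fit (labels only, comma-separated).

1: 1644/796 ≈ 2.065 → |2.065 − 2.000| = 0.065
2: 1618/804 ≈ 2.012 → |2.012 − 2.000| = 0.012
3: 713/375 ≈ 1.901 → |1.901 − 2.000| = 0.099

2, 1, 3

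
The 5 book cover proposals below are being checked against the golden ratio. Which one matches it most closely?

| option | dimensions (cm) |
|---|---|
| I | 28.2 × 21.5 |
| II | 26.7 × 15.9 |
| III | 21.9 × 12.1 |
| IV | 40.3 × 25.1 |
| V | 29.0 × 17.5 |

IV

Ratios (long/short): I ≈ 1.312; II ≈ 1.679; III ≈ 1.810; IV ≈ 1.606; V ≈ 1.657.
golden ratio ≈ 1.618; option IV is nearest (Δ 0.012).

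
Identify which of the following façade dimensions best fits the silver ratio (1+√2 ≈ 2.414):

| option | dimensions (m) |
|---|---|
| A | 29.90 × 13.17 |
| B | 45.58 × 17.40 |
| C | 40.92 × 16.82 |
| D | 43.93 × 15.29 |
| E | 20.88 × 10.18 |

C

Target silver ratio ≈ 2.414.
A: 2.270 (Δ0.144)  B: 2.620 (Δ0.206)  C: 2.433 (Δ0.019)  D: 2.873 (Δ0.459)  E: 2.051 (Δ0.363)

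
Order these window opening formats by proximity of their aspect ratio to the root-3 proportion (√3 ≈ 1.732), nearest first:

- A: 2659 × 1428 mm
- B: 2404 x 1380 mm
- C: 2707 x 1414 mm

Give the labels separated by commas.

A: 2659/1428 ≈ 1.862 → |1.862 − 1.732| = 0.130
B: 2404/1380 ≈ 1.742 → |1.742 − 1.732| = 0.010
C: 2707/1414 ≈ 1.914 → |1.914 − 1.732| = 0.182

B, A, C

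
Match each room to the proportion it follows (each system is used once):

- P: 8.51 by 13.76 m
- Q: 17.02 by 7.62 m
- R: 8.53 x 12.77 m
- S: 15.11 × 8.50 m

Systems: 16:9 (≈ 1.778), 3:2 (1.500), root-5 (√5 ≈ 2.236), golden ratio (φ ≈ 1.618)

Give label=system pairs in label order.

Ratios: P ≈ 1.617; Q ≈ 2.234; R ≈ 1.497; S ≈ 1.778.
Targets: 16:9 ≈ 1.778; 3:2 ≈ 1.500; root-5 ≈ 2.236; golden ratio ≈ 1.618.

P=golden ratio, Q=root-5, R=3:2, S=16:9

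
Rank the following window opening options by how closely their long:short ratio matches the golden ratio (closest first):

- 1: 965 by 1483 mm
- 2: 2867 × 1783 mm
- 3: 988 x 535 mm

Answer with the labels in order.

2, 1, 3

Ratios: 1 = 1483 / 965 ≈ 1.537; 2 = 2867 / 1783 ≈ 1.608; 3 = 988 / 535 ≈ 1.847.
|Δ from 1.618|: 1 0.081; 2 0.010; 3 0.229.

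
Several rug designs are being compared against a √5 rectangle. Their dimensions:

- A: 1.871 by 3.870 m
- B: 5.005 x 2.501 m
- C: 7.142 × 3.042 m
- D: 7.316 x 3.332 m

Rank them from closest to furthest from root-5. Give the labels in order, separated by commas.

D, C, A, B

Ratios: A = 3.870 / 1.871 ≈ 2.068; B = 5.005 / 2.501 ≈ 2.001; C = 7.142 / 3.042 ≈ 2.348; D = 7.316 / 3.332 ≈ 2.196.
|Δ from 2.236|: A 0.168; B 0.235; C 0.112; D 0.040.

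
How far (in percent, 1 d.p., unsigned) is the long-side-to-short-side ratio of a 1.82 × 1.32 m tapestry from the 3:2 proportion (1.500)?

Ratio = 1.82 / 1.32 ≈ 1.3788.
Ideal 3:2 = 1.5000. |1.3788 − 1.5000| / 1.5000 ≈ 8.08% → 8.1%.

8.1%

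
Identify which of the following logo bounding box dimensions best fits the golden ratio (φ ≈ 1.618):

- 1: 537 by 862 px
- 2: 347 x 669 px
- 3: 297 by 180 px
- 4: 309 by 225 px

Target golden ratio ≈ 1.618.
1: 1.605 (Δ0.013)  2: 1.928 (Δ0.310)  3: 1.650 (Δ0.032)  4: 1.373 (Δ0.245)

1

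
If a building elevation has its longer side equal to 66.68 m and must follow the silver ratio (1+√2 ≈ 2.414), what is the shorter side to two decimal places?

27.62 m

silver ratio ≈ 2.41421.
Shorter side = 66.68 ÷ 2.41421 ≈ 27.6198 → 27.62 m.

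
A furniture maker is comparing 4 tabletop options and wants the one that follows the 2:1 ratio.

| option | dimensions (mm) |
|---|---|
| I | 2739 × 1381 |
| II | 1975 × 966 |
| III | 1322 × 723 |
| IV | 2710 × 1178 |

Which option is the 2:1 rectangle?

I

Target 2:1 ≈ 2.000.
I: 1.983 (Δ0.017)  II: 2.045 (Δ0.045)  III: 1.828 (Δ0.172)  IV: 2.301 (Δ0.301)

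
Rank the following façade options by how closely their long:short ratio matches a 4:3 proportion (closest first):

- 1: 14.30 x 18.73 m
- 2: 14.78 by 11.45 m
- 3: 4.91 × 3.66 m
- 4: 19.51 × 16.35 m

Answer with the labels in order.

Ratios: 1 = 18.73 / 14.30 ≈ 1.310; 2 = 14.78 / 11.45 ≈ 1.291; 3 = 4.91 / 3.66 ≈ 1.342; 4 = 19.51 / 16.35 ≈ 1.193.
|Δ from 1.333|: 1 0.023; 2 0.042; 3 0.009; 4 0.140.

3, 1, 2, 4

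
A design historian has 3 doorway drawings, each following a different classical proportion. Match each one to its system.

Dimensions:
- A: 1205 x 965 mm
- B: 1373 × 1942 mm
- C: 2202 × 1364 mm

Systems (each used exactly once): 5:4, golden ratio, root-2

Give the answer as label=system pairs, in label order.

A=5:4, B=root-2, C=golden ratio

A = 1205/965 ≈ 1.249 → 5:4 (1.250)
B = 1942/1373 ≈ 1.414 → root-2 (1.414)
C = 2202/1364 ≈ 1.614 → golden ratio (1.618)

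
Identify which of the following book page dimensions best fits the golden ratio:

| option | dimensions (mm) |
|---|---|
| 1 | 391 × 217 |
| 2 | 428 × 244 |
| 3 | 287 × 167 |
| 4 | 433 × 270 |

4

Target golden ratio ≈ 1.618.
1: 1.802 (Δ0.184)  2: 1.754 (Δ0.136)  3: 1.719 (Δ0.101)  4: 1.604 (Δ0.014)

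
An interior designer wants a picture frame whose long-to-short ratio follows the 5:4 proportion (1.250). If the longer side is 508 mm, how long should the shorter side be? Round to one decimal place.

5:4 = 1.25000.
Shorter side = 508 ÷ 1.25000 ≈ 406.400 → 406.4 mm.

406.4 mm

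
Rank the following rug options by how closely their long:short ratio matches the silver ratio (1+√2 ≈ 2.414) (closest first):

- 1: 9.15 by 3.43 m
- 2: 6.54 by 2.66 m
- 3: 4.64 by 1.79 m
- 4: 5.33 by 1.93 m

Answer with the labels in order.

2, 3, 1, 4

1: 9.15/3.43 ≈ 2.668 → |2.668 − 2.414| = 0.254
2: 6.54/2.66 ≈ 2.459 → |2.459 − 2.414| = 0.045
3: 4.64/1.79 ≈ 2.592 → |2.592 − 2.414| = 0.178
4: 5.33/1.93 ≈ 2.762 → |2.762 − 2.414| = 0.348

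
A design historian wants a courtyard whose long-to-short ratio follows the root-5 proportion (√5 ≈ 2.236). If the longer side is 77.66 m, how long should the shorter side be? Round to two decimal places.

34.73 m

root-5 ≈ 2.23607.
Shorter side = 77.66 ÷ 2.23607 ≈ 34.7306 → 34.73 m.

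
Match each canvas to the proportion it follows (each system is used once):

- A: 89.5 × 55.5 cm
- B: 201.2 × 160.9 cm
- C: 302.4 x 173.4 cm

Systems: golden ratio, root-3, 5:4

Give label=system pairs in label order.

A=golden ratio, B=5:4, C=root-3

A = 89.5/55.5 ≈ 1.613 → golden ratio (1.618)
B = 201.2/160.9 ≈ 1.250 → 5:4 (1.250)
C = 302.4/173.4 ≈ 1.744 → root-3 (1.732)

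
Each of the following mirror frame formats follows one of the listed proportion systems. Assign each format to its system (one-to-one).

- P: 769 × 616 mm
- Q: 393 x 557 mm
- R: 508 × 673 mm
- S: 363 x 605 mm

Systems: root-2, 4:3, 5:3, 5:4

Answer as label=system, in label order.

P=5:4, Q=root-2, R=4:3, S=5:3

Ratios: P ≈ 1.248; Q ≈ 1.417; R ≈ 1.325; S ≈ 1.667.
Targets: root-2 ≈ 1.414; 4:3 ≈ 1.333; 5:3 ≈ 1.667; 5:4 ≈ 1.250.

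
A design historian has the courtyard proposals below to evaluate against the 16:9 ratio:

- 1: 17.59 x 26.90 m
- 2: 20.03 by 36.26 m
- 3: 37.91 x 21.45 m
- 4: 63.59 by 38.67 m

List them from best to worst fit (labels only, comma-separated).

3, 2, 4, 1

Ratios: 1 = 26.90 / 17.59 ≈ 1.529; 2 = 36.26 / 20.03 ≈ 1.810; 3 = 37.91 / 21.45 ≈ 1.767; 4 = 63.59 / 38.67 ≈ 1.644.
|Δ from 1.778|: 1 0.249; 2 0.032; 3 0.011; 4 0.134.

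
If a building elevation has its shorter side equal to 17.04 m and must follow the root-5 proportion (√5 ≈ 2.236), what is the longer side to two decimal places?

root-5 ≈ 2.23607.
Longer side = 17.04 × 2.23607 ≈ 38.1026 → 38.10 m.

38.10 m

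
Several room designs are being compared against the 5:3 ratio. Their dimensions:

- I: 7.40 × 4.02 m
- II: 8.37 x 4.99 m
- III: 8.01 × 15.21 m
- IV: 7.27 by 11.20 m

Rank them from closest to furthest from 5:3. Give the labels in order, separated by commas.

II, IV, I, III

Ratios: I = 7.40 / 4.02 ≈ 1.841; II = 8.37 / 4.99 ≈ 1.677; III = 15.21 / 8.01 ≈ 1.899; IV = 11.20 / 7.27 ≈ 1.541.
|Δ from 1.667|: I 0.174; II 0.010; III 0.232; IV 0.126.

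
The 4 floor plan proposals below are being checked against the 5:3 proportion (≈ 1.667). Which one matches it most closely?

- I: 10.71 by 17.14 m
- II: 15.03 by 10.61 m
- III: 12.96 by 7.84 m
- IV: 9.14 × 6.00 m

III

Target 5:3 ≈ 1.667.
I: 1.600 (Δ0.067)  II: 1.417 (Δ0.250)  III: 1.653 (Δ0.014)  IV: 1.523 (Δ0.144)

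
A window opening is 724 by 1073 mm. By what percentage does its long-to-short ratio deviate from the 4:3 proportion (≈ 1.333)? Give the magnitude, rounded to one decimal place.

Ratio = 1073 / 724 ≈ 1.4820.
Ideal 4:3 ≈ 1.3333. |1.4820 − 1.3333| / 1.3333 ≈ 11.15% → 11.2%.

11.2%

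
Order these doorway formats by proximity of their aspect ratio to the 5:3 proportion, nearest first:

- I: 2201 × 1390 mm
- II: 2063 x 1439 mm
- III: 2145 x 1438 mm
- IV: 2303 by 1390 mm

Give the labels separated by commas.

IV, I, III, II

I: 2201/1390 ≈ 1.583 → |1.583 − 1.667| = 0.084
II: 2063/1439 ≈ 1.434 → |1.434 − 1.667| = 0.233
III: 2145/1438 ≈ 1.492 → |1.492 − 1.667| = 0.175
IV: 2303/1390 ≈ 1.657 → |1.657 − 1.667| = 0.010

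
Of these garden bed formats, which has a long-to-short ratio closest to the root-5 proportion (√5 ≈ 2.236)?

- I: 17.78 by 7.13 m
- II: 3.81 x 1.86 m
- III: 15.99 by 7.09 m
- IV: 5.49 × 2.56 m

Ratios (long/short): I ≈ 2.494; II ≈ 2.048; III ≈ 2.255; IV ≈ 2.145.
root-5 ≈ 2.236; option III is nearest (Δ 0.019).

III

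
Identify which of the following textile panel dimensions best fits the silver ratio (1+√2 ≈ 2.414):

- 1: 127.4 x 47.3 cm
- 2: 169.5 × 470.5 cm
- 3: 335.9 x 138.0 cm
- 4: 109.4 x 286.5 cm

3

Target silver ratio ≈ 2.414.
1: 2.693 (Δ0.279)  2: 2.776 (Δ0.362)  3: 2.434 (Δ0.020)  4: 2.619 (Δ0.205)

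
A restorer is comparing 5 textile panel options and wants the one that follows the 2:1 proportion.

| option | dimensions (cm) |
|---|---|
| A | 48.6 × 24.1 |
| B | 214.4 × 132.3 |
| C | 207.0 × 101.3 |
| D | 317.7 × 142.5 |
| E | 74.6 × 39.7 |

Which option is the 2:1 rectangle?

Target 2:1 ≈ 2.000.
A: 2.017 (Δ0.017)  B: 1.621 (Δ0.379)  C: 2.043 (Δ0.043)  D: 2.229 (Δ0.229)  E: 1.879 (Δ0.121)

A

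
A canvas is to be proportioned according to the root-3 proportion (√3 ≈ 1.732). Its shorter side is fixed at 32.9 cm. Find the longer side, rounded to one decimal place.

57.0 cm

root-3 ≈ 1.73205.
Longer side = 32.9 × 1.73205 ≈ 56.984 → 57.0 cm.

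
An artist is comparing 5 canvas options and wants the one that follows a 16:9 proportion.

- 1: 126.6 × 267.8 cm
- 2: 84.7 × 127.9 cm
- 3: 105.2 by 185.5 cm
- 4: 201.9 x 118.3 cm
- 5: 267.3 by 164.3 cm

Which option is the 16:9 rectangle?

3

Target 16:9 ≈ 1.778.
1: 2.115 (Δ0.337)  2: 1.510 (Δ0.268)  3: 1.763 (Δ0.015)  4: 1.707 (Δ0.071)  5: 1.627 (Δ0.151)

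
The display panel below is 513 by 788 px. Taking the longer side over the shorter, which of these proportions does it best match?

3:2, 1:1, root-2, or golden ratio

Ratio = 788 / 513 ≈ 1.536.
Distances: 3:2 1.500 (Δ 0.036); 1:1 1.000 (Δ 0.536); root-2 1.414 (Δ 0.122); golden ratio 1.618 (Δ 0.082).

3:2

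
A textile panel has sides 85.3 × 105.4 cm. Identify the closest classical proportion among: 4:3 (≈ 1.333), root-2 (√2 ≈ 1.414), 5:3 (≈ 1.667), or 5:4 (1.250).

Ratio = 105.4 / 85.3 ≈ 1.236.
Distances: 4:3 1.333 (Δ 0.097); root-2 1.414 (Δ 0.178); 5:3 1.667 (Δ 0.431); 5:4 1.250 (Δ 0.014).

5:4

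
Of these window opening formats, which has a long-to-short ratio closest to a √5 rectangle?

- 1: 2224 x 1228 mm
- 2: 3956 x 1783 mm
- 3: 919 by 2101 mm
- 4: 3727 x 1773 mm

2

Ratios (long/short): 1 ≈ 1.811; 2 ≈ 2.219; 3 ≈ 2.286; 4 ≈ 2.102.
root-5 ≈ 2.236; option 2 is nearest (Δ 0.017).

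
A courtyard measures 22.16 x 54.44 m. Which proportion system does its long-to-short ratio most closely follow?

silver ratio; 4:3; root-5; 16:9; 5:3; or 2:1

Ratio = 54.44 / 22.16 ≈ 2.457.
Distances: silver ratio 2.414 (Δ 0.043); 4:3 1.333 (Δ 1.124); root-5 2.236 (Δ 0.221); 16:9 1.778 (Δ 0.679); 5:3 1.667 (Δ 0.790); 2:1 2.000 (Δ 0.457).

silver ratio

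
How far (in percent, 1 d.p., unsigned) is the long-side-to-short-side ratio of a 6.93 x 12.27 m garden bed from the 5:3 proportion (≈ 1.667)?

6.2%

Ratio = 12.27 / 6.93 ≈ 1.7706.
Ideal 5:3 ≈ 1.6667. |1.7706 − 1.6667| / 1.6667 ≈ 6.23% → 6.2%.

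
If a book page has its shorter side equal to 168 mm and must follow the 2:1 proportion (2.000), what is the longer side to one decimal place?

2:1 = 2.00000.
Longer side = 168 × 2.00000 ≈ 336.000 → 336.0 mm.

336.0 mm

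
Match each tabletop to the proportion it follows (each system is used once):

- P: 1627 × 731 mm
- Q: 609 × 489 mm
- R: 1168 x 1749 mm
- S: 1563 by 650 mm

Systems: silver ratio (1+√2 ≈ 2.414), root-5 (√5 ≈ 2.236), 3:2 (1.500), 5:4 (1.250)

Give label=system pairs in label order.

P=root-5, Q=5:4, R=3:2, S=silver ratio

Ratios: P ≈ 2.226; Q ≈ 1.245; R ≈ 1.497; S ≈ 2.405.
Targets: silver ratio ≈ 2.414; root-5 ≈ 2.236; 3:2 ≈ 1.500; 5:4 ≈ 1.250.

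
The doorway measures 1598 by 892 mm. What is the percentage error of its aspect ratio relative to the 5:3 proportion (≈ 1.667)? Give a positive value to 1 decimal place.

7.5%

Ratio = 1598 / 892 ≈ 1.7915.
Ideal 5:3 ≈ 1.6667. |1.7915 − 1.6667| / 1.6667 ≈ 7.49% → 7.5%.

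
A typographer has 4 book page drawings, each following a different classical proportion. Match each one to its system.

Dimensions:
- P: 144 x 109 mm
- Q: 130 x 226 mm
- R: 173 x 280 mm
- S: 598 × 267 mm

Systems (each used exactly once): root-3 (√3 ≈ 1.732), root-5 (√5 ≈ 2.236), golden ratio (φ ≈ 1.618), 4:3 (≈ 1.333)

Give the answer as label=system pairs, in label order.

P = 144/109 ≈ 1.321 → 4:3 (1.333)
Q = 226/130 ≈ 1.738 → root-3 (1.732)
R = 280/173 ≈ 1.618 → golden ratio (1.618)
S = 598/267 ≈ 2.240 → root-5 (2.236)

P=4:3, Q=root-3, R=golden ratio, S=root-5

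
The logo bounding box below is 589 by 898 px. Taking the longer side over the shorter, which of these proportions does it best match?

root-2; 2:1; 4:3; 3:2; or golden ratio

3:2

Ratio = 898 / 589 ≈ 1.525.
Distances: root-2 1.414 (Δ 0.111); 2:1 2.000 (Δ 0.475); 4:3 1.333 (Δ 0.192); 3:2 1.500 (Δ 0.025); golden ratio 1.618 (Δ 0.093).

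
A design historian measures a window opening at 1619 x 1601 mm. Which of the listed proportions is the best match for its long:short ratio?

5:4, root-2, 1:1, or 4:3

1:1

Ratio = 1619 / 1601 ≈ 1.011.
Distances: 5:4 1.250 (Δ 0.239); root-2 1.414 (Δ 0.403); 1:1 1.000 (Δ 0.011); 4:3 1.333 (Δ 0.322).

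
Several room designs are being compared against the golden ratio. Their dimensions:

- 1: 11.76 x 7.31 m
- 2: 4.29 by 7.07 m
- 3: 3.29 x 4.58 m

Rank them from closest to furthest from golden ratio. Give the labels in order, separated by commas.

1, 2, 3

Ratios: 1 = 11.76 / 7.31 ≈ 1.609; 2 = 7.07 / 4.29 ≈ 1.648; 3 = 4.58 / 3.29 ≈ 1.392.
|Δ from 1.618|: 1 0.009; 2 0.030; 3 0.226.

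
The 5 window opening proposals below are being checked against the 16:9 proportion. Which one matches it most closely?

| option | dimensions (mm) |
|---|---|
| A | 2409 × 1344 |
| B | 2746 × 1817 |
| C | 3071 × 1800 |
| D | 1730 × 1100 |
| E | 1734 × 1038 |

Ratios (long/short): A ≈ 1.792; B ≈ 1.511; C ≈ 1.706; D ≈ 1.573; E ≈ 1.671.
16:9 ≈ 1.778; option A is nearest (Δ 0.014).

A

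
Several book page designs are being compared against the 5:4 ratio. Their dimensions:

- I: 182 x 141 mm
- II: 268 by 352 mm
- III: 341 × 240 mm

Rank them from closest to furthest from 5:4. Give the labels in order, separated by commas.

I, II, III

Ratios: I = 182 / 141 ≈ 1.291; II = 352 / 268 ≈ 1.313; III = 341 / 240 ≈ 1.421.
|Δ from 1.250|: I 0.041; II 0.063; III 0.171.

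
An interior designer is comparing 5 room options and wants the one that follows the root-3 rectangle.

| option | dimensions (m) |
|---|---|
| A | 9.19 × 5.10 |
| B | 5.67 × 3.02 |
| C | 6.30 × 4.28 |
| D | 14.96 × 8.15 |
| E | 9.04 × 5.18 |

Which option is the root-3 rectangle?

E

Ratios (long/short): A ≈ 1.802; B ≈ 1.877; C ≈ 1.472; D ≈ 1.836; E ≈ 1.745.
root-3 ≈ 1.732; option E is nearest (Δ 0.013).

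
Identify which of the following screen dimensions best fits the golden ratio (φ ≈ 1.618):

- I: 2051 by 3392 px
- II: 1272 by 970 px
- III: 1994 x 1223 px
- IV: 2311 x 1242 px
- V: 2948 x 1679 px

Target golden ratio ≈ 1.618.
I: 1.654 (Δ0.036)  II: 1.311 (Δ0.307)  III: 1.630 (Δ0.012)  IV: 1.861 (Δ0.243)  V: 1.756 (Δ0.138)

III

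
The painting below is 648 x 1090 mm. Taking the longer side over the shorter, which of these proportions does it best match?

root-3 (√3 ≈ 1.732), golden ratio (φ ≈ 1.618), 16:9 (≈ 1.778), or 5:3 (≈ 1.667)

5:3

1090/648 ≈ 1.682. Nearest candidates are 5:3 (1.667, off by 0.015) and root-3 (1.732, off by 0.050).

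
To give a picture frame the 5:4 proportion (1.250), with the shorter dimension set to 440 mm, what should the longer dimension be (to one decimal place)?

550.0 mm

5:4 = 1.25000.
Longer side = 440 × 1.25000 ≈ 550.000 → 550.0 mm.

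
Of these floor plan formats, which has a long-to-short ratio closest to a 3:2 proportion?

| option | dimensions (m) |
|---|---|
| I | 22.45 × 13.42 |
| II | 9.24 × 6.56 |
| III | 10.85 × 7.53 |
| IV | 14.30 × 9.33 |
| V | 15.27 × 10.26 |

V

Target 3:2 ≈ 1.500.
I: 1.673 (Δ0.173)  II: 1.409 (Δ0.091)  III: 1.441 (Δ0.059)  IV: 1.533 (Δ0.033)  V: 1.488 (Δ0.012)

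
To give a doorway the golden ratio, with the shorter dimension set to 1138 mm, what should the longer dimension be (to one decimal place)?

1841.3 mm

golden ratio ≈ 1.61803.
Longer side = 1138 × 1.61803 ≈ 1841.318 → 1841.3 mm.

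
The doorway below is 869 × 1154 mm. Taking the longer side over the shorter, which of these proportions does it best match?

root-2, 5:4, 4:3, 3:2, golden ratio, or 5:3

4:3

Ratio = 1154 / 869 ≈ 1.328.
Distances: root-2 1.414 (Δ 0.086); 5:4 1.250 (Δ 0.078); 4:3 1.333 (Δ 0.005); 3:2 1.500 (Δ 0.172); golden ratio 1.618 (Δ 0.290); 5:3 1.667 (Δ 0.339).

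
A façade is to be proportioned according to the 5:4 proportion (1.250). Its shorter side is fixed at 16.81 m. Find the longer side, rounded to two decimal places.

21.01 m

5:4 = 1.25000.
Longer side = 16.81 × 1.25000 ≈ 21.0125 → 21.01 m.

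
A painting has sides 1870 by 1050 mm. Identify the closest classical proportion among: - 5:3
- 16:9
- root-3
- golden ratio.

1870/1050 ≈ 1.781. Nearest candidates are 16:9 (1.778, off by 0.003) and root-3 (1.732, off by 0.049).

16:9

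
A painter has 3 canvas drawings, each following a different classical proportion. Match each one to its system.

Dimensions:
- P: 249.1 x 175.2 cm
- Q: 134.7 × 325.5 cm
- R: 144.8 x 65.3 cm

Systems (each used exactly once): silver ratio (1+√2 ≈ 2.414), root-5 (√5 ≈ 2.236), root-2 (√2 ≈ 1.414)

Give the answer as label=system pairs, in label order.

P=root-2, Q=silver ratio, R=root-5

P = 249.1/175.2 ≈ 1.422 → root-2 (1.414)
Q = 325.5/134.7 ≈ 2.416 → silver ratio (2.414)
R = 144.8/65.3 ≈ 2.217 → root-5 (2.236)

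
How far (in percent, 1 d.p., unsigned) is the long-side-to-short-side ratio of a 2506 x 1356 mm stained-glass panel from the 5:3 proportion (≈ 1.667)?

10.9%

Ratio = 2506 / 1356 ≈ 1.8481.
Ideal 5:3 ≈ 1.6667. |1.8481 − 1.6667| / 1.6667 ≈ 10.88% → 10.9%.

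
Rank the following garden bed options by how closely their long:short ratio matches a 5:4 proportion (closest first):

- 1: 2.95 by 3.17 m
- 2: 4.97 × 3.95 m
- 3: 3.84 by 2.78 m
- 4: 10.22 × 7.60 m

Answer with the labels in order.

1: 3.17/2.95 ≈ 1.075 → |1.075 − 1.250| = 0.175
2: 4.97/3.95 ≈ 1.258 → |1.258 − 1.250| = 0.008
3: 3.84/2.78 ≈ 1.381 → |1.381 − 1.250| = 0.131
4: 10.22/7.60 ≈ 1.345 → |1.345 − 1.250| = 0.095

2, 4, 3, 1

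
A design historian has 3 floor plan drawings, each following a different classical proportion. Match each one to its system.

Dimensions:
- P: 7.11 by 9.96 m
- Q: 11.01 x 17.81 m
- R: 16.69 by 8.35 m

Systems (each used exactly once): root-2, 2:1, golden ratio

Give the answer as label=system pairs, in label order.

P=root-2, Q=golden ratio, R=2:1

P = 9.96/7.11 ≈ 1.401 → root-2 (1.414)
Q = 17.81/11.01 ≈ 1.618 → golden ratio (1.618)
R = 16.69/8.35 ≈ 1.999 → 2:1 (2.000)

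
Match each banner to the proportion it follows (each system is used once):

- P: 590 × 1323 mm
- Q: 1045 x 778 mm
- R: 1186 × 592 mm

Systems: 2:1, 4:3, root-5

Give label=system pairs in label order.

Ratios: P ≈ 2.242; Q ≈ 1.343; R ≈ 2.003.
Targets: 2:1 ≈ 2.000; 4:3 ≈ 1.333; root-5 ≈ 2.236.

P=root-5, Q=4:3, R=2:1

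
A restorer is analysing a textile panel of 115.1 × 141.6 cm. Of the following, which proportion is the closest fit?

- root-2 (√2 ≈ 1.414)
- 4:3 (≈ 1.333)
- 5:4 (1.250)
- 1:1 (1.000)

Ratio = 141.6 / 115.1 ≈ 1.230.
Distances: root-2 1.414 (Δ 0.184); 4:3 1.333 (Δ 0.103); 5:4 1.250 (Δ 0.020); 1:1 1.000 (Δ 0.230).

5:4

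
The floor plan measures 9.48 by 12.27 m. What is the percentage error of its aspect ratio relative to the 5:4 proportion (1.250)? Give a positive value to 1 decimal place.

3.5%

Ratio = 12.27 / 9.48 ≈ 1.2943.
Ideal 5:4 = 1.2500. |1.2943 − 1.2500| / 1.2500 ≈ 3.54% → 3.5%.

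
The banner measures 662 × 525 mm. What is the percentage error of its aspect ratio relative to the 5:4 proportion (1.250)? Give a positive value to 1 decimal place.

0.9%

Ratio = 662 / 525 ≈ 1.2610.
Ideal 5:4 = 1.2500. |1.2610 − 1.2500| / 1.2500 ≈ 0.88% → 0.9%.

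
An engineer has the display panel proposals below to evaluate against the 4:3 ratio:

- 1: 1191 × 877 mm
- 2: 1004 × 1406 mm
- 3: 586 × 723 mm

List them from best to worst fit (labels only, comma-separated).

1, 2, 3

1: 1191/877 ≈ 1.358 → |1.358 − 1.333| = 0.025
2: 1406/1004 ≈ 1.400 → |1.400 − 1.333| = 0.067
3: 723/586 ≈ 1.234 → |1.234 − 1.333| = 0.099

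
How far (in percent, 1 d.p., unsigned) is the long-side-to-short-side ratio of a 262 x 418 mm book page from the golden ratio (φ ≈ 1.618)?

1.4%

Ratio = 418 / 262 ≈ 1.5954.
Ideal golden ratio ≈ 1.6180. |1.5954 − 1.6180| / 1.6180 ≈ 1.40% → 1.4%.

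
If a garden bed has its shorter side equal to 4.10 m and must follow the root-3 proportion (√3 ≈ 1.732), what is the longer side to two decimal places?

7.10 m

root-3 ≈ 1.73205.
Longer side = 4.10 × 1.73205 ≈ 7.1014 → 7.10 m.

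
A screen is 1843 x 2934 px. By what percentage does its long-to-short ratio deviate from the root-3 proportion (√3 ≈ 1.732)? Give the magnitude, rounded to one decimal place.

8.1%

Ratio = 2934 / 1843 ≈ 1.5920.
Ideal root-3 ≈ 1.7321. |1.5920 − 1.7321| / 1.7321 ≈ 8.09% → 8.1%.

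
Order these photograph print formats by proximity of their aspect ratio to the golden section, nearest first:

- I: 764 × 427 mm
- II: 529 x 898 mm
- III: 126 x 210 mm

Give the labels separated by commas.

III, II, I

I: 764/427 ≈ 1.789 → |1.789 − 1.618| = 0.171
II: 898/529 ≈ 1.698 → |1.698 − 1.618| = 0.080
III: 210/126 ≈ 1.667 → |1.667 − 1.618| = 0.049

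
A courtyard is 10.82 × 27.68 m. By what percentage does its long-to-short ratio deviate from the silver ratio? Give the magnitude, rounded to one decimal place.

Ratio = 27.68 / 10.82 ≈ 2.5582.
Ideal silver ratio ≈ 2.4142. |2.5582 − 2.4142| / 2.4142 ≈ 5.96% → 6.0%.

6.0%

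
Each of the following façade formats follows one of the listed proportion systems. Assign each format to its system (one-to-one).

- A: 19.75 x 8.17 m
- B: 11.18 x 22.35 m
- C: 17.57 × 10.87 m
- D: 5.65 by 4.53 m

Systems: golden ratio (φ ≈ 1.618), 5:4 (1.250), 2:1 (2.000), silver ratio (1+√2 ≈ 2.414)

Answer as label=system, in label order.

Ratios: A ≈ 2.417; B ≈ 1.999; C ≈ 1.616; D ≈ 1.247.
Targets: golden ratio ≈ 1.618; 5:4 ≈ 1.250; 2:1 ≈ 2.000; silver ratio ≈ 2.414.

A=silver ratio, B=2:1, C=golden ratio, D=5:4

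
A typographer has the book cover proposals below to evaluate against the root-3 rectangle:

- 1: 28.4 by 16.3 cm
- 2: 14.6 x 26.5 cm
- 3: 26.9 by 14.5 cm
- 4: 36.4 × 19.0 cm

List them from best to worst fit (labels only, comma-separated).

1, 2, 3, 4

1: 28.4/16.3 ≈ 1.742 → |1.742 − 1.732| = 0.010
2: 26.5/14.6 ≈ 1.815 → |1.815 − 1.732| = 0.083
3: 26.9/14.5 ≈ 1.855 → |1.855 − 1.732| = 0.123
4: 36.4/19.0 ≈ 1.916 → |1.916 − 1.732| = 0.184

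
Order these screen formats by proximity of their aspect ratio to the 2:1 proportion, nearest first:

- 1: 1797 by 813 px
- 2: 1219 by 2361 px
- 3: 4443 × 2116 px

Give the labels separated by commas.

2, 3, 1

Ratios: 1 = 1797 / 813 ≈ 2.210; 2 = 2361 / 1219 ≈ 1.937; 3 = 4443 / 2116 ≈ 2.100.
|Δ from 2.000|: 1 0.210; 2 0.063; 3 0.100.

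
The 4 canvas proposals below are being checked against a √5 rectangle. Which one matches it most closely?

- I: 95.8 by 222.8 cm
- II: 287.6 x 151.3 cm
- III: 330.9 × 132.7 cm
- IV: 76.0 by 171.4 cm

Ratios (long/short): I ≈ 2.326; II ≈ 1.901; III ≈ 2.494; IV ≈ 2.255.
root-5 ≈ 2.236; option IV is nearest (Δ 0.019).

IV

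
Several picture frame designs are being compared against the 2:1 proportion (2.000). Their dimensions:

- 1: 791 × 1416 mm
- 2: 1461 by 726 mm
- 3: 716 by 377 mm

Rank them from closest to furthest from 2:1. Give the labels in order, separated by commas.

2, 3, 1

Ratios: 1 = 1416 / 791 ≈ 1.790; 2 = 1461 / 726 ≈ 2.012; 3 = 716 / 377 ≈ 1.899.
|Δ from 2.000|: 1 0.210; 2 0.012; 3 0.101.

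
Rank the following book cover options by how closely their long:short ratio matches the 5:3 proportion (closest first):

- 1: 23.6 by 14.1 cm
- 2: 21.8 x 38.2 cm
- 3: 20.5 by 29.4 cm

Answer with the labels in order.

1, 2, 3

Ratios: 1 = 23.6 / 14.1 ≈ 1.674; 2 = 38.2 / 21.8 ≈ 1.752; 3 = 29.4 / 20.5 ≈ 1.434.
|Δ from 1.667|: 1 0.007; 2 0.085; 3 0.233.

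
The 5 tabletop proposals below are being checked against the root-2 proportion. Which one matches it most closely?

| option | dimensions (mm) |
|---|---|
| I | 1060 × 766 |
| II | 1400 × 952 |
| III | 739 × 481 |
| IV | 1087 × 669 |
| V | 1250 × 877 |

V

Ratios (long/short): I ≈ 1.384; II ≈ 1.471; III ≈ 1.536; IV ≈ 1.625; V ≈ 1.425.
root-2 ≈ 1.414; option V is nearest (Δ 0.011).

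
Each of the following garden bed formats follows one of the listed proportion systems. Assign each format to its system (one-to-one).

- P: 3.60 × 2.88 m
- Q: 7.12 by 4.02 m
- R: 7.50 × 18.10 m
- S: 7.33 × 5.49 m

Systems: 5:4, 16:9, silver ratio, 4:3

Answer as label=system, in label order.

P=5:4, Q=16:9, R=silver ratio, S=4:3

P = 3.60/2.88 ≈ 1.250 → 5:4 (1.250)
Q = 7.12/4.02 ≈ 1.771 → 16:9 (1.778)
R = 18.10/7.50 ≈ 2.413 → silver ratio (2.414)
S = 7.33/5.49 ≈ 1.335 → 4:3 (1.333)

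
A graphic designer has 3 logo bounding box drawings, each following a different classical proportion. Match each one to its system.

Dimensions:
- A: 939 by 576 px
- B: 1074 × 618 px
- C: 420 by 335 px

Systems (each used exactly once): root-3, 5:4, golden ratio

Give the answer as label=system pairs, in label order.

Ratios: A ≈ 1.630; B ≈ 1.738; C ≈ 1.254.
Targets: root-3 ≈ 1.732; 5:4 ≈ 1.250; golden ratio ≈ 1.618.

A=golden ratio, B=root-3, C=5:4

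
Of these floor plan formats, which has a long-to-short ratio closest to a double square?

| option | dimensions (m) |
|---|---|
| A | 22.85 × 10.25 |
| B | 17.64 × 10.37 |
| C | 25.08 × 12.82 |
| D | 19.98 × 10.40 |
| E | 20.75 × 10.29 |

E

Ratios (long/short): A ≈ 2.229; B ≈ 1.701; C ≈ 1.956; D ≈ 1.921; E ≈ 2.017.
2:1 ≈ 2.000; option E is nearest (Δ 0.017).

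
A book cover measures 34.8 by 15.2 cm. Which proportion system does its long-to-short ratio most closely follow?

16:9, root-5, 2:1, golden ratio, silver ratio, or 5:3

root-5

34.8/15.2 ≈ 2.289. Nearest candidates are root-5 (2.236, off by 0.053) and silver ratio (2.414, off by 0.125).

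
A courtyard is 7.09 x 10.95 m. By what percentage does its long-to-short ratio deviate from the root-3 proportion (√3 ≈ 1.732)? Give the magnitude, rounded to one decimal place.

10.8%

Ratio = 10.95 / 7.09 ≈ 1.5444.
Ideal root-3 ≈ 1.7321. |1.5444 − 1.7321| / 1.7321 ≈ 10.84% → 10.8%.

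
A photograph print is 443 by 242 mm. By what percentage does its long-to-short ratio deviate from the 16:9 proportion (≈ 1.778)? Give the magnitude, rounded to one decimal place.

3.0%

Ratio = 443 / 242 ≈ 1.8306.
Ideal 16:9 ≈ 1.7778. |1.8306 − 1.7778| / 1.7778 ≈ 2.97% → 3.0%.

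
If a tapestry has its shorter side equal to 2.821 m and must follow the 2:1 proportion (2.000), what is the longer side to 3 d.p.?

2:1 = 2.00000.
Longer side = 2.821 × 2.00000 ≈ 5.64200 → 5.642 m.

5.642 m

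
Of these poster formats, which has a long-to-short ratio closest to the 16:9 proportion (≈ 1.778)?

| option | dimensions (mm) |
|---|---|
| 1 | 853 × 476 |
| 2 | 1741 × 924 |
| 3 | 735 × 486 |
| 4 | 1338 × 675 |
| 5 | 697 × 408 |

Target 16:9 ≈ 1.778.
1: 1.792 (Δ0.014)  2: 1.884 (Δ0.106)  3: 1.512 (Δ0.266)  4: 1.982 (Δ0.204)  5: 1.708 (Δ0.070)

1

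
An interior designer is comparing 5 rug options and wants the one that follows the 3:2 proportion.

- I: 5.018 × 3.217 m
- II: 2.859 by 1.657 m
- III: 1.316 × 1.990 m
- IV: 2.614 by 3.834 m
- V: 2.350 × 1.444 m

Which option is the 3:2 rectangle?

III

Ratios (long/short): I ≈ 1.560; II ≈ 1.725; III ≈ 1.512; IV ≈ 1.467; V ≈ 1.627.
3:2 ≈ 1.500; option III is nearest (Δ 0.012).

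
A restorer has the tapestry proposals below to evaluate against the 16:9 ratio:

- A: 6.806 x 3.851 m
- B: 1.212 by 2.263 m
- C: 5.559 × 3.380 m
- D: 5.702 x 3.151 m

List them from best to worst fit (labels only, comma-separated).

A: 6.806/3.851 ≈ 1.767 → |1.767 − 1.778| = 0.011
B: 2.263/1.212 ≈ 1.867 → |1.867 − 1.778| = 0.089
C: 5.559/3.380 ≈ 1.645 → |1.645 − 1.778| = 0.133
D: 5.702/3.151 ≈ 1.810 → |1.810 − 1.778| = 0.032

A, D, B, C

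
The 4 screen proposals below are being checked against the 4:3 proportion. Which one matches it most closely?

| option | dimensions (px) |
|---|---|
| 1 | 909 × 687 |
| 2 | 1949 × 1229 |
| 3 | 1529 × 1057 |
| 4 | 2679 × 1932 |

Ratios (long/short): 1 ≈ 1.323; 2 ≈ 1.586; 3 ≈ 1.447; 4 ≈ 1.387.
4:3 ≈ 1.333; option 1 is nearest (Δ 0.010).

1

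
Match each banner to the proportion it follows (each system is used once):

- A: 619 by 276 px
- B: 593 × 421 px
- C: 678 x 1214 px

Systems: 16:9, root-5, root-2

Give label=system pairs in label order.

Ratios: A ≈ 2.243; B ≈ 1.409; C ≈ 1.791.
Targets: 16:9 ≈ 1.778; root-5 ≈ 2.236; root-2 ≈ 1.414.

A=root-5, B=root-2, C=16:9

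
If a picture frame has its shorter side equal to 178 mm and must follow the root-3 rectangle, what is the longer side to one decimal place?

308.3 mm

root-3 ≈ 1.73205.
Longer side = 178 × 1.73205 ≈ 308.305 → 308.3 mm.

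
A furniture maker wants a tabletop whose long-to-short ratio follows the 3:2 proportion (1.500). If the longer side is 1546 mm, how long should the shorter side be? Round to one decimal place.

1030.7 mm

3:2 = 1.50000.
Shorter side = 1546 ÷ 1.50000 ≈ 1030.667 → 1030.7 mm.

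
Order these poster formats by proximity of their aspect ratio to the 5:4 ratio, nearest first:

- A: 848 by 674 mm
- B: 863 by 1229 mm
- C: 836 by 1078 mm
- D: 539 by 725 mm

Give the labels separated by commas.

A, C, D, B

A: 848/674 ≈ 1.258 → |1.258 − 1.250| = 0.008
B: 1229/863 ≈ 1.424 → |1.424 − 1.250| = 0.174
C: 1078/836 ≈ 1.289 → |1.289 − 1.250| = 0.039
D: 725/539 ≈ 1.345 → |1.345 − 1.250| = 0.095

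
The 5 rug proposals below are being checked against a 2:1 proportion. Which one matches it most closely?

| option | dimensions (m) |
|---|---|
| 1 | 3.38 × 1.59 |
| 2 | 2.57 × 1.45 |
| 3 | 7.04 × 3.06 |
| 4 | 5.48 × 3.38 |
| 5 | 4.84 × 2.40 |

5

Target 2:1 ≈ 2.000.
1: 2.126 (Δ0.126)  2: 1.772 (Δ0.228)  3: 2.301 (Δ0.301)  4: 1.621 (Δ0.379)  5: 2.017 (Δ0.017)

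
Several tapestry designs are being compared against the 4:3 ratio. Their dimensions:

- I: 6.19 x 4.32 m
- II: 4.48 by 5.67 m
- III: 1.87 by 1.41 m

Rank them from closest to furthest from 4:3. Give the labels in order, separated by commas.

I: 6.19/4.32 ≈ 1.433 → |1.433 − 1.333| = 0.100
II: 5.67/4.48 ≈ 1.266 → |1.266 − 1.333| = 0.067
III: 1.87/1.41 ≈ 1.326 → |1.326 − 1.333| = 0.007

III, II, I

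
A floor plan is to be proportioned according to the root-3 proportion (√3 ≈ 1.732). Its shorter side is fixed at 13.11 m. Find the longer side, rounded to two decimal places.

root-3 ≈ 1.73205.
Longer side = 13.11 × 1.73205 ≈ 22.7072 → 22.71 m.

22.71 m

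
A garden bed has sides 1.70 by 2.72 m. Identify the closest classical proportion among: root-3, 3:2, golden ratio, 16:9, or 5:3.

golden ratio

2.72/1.70 ≈ 1.600. Nearest candidates are golden ratio (1.618, off by 0.018) and 5:3 (1.667, off by 0.067).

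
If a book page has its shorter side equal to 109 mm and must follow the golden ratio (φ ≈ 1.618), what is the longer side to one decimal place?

golden ratio ≈ 1.61803.
Longer side = 109 × 1.61803 ≈ 176.365 → 176.4 mm.

176.4 mm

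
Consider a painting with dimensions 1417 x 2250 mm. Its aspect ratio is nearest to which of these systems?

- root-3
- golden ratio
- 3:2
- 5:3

2250/1417 ≈ 1.588. Nearest candidates are golden ratio (1.618, off by 0.030) and 5:3 (1.667, off by 0.079).

golden ratio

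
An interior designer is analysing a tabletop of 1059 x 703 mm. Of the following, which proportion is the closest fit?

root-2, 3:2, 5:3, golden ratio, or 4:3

Ratio = 1059 / 703 ≈ 1.506.
Distances: root-2 1.414 (Δ 0.092); 3:2 1.500 (Δ 0.006); 5:3 1.667 (Δ 0.161); golden ratio 1.618 (Δ 0.112); 4:3 1.333 (Δ 0.173).

3:2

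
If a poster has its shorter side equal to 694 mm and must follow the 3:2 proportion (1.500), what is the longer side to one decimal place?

1041.0 mm

3:2 = 1.50000.
Longer side = 694 × 1.50000 ≈ 1041.000 → 1041.0 mm.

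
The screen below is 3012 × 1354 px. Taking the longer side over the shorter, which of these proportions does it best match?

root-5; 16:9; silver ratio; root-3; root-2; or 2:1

root-5

3012/1354 ≈ 2.225. Nearest candidates are root-5 (2.236, off by 0.011) and silver ratio (2.414, off by 0.189).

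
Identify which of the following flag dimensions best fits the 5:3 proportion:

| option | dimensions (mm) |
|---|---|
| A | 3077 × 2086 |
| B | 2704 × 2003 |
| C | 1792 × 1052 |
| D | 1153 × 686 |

D

Target 5:3 ≈ 1.667.
A: 1.475 (Δ0.192)  B: 1.350 (Δ0.317)  C: 1.703 (Δ0.036)  D: 1.681 (Δ0.014)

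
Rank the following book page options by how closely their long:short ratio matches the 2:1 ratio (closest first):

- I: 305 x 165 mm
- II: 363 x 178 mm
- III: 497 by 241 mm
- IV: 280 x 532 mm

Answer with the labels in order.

II, III, IV, I

Ratios: I = 305 / 165 ≈ 1.848; II = 363 / 178 ≈ 2.039; III = 497 / 241 ≈ 2.062; IV = 532 / 280 ≈ 1.900.
|Δ from 2.000|: I 0.152; II 0.039; III 0.062; IV 0.100.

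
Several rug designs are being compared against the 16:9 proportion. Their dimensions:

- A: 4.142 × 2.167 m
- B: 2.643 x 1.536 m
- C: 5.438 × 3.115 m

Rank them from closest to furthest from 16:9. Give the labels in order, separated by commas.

C, B, A

A: 4.142/2.167 ≈ 1.911 → |1.911 − 1.778| = 0.133
B: 2.643/1.536 ≈ 1.721 → |1.721 − 1.778| = 0.057
C: 5.438/3.115 ≈ 1.746 → |1.746 − 1.778| = 0.032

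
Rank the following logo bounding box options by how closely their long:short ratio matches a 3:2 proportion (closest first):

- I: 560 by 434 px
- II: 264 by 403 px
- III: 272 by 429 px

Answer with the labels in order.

II, III, I

Ratios: I = 560 / 434 ≈ 1.290; II = 403 / 264 ≈ 1.527; III = 429 / 272 ≈ 1.577.
|Δ from 1.500|: I 0.210; II 0.027; III 0.077.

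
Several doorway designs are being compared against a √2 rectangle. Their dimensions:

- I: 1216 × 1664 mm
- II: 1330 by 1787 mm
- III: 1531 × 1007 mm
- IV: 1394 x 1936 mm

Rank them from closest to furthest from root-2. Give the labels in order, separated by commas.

IV, I, II, III

Ratios: I = 1664 / 1216 ≈ 1.368; II = 1787 / 1330 ≈ 1.344; III = 1531 / 1007 ≈ 1.520; IV = 1936 / 1394 ≈ 1.389.
|Δ from 1.414|: I 0.046; II 0.070; III 0.106; IV 0.025.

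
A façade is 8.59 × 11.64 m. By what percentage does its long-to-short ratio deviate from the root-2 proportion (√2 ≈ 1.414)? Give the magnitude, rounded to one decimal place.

Ratio = 11.64 / 8.59 ≈ 1.3551.
Ideal root-2 ≈ 1.4142. |1.3551 − 1.4142| / 1.4142 ≈ 4.18% → 4.2%.

4.2%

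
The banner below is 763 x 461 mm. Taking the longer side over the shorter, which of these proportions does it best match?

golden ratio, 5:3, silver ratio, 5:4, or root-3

5:3

763/461 ≈ 1.655. Nearest candidates are 5:3 (1.667, off by 0.012) and golden ratio (1.618, off by 0.037).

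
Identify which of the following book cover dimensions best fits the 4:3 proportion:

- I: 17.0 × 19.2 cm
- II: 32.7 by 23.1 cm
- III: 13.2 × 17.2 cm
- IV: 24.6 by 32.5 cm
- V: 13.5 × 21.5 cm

IV

Target 4:3 ≈ 1.333.
I: 1.129 (Δ0.204)  II: 1.416 (Δ0.083)  III: 1.303 (Δ0.030)  IV: 1.321 (Δ0.012)  V: 1.593 (Δ0.260)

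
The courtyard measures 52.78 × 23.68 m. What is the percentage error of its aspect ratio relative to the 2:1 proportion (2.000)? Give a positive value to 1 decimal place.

11.4%

Ratio = 52.78 / 23.68 ≈ 2.2289.
Ideal 2:1 = 2.0000. |2.2289 − 2.0000| / 2.0000 ≈ 11.44% → 11.4%.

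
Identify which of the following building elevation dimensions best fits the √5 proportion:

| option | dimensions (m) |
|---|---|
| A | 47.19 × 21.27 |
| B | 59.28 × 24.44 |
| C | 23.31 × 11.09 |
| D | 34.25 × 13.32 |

Ratios (long/short): A ≈ 2.219; B ≈ 2.426; C ≈ 2.102; D ≈ 2.571.
root-5 ≈ 2.236; option A is nearest (Δ 0.017).

A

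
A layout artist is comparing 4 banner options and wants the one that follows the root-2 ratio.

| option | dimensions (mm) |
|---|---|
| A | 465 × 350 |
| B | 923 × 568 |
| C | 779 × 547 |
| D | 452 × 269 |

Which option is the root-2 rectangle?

Ratios (long/short): A ≈ 1.329; B ≈ 1.625; C ≈ 1.424; D ≈ 1.680.
root-2 ≈ 1.414; option C is nearest (Δ 0.010).

C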